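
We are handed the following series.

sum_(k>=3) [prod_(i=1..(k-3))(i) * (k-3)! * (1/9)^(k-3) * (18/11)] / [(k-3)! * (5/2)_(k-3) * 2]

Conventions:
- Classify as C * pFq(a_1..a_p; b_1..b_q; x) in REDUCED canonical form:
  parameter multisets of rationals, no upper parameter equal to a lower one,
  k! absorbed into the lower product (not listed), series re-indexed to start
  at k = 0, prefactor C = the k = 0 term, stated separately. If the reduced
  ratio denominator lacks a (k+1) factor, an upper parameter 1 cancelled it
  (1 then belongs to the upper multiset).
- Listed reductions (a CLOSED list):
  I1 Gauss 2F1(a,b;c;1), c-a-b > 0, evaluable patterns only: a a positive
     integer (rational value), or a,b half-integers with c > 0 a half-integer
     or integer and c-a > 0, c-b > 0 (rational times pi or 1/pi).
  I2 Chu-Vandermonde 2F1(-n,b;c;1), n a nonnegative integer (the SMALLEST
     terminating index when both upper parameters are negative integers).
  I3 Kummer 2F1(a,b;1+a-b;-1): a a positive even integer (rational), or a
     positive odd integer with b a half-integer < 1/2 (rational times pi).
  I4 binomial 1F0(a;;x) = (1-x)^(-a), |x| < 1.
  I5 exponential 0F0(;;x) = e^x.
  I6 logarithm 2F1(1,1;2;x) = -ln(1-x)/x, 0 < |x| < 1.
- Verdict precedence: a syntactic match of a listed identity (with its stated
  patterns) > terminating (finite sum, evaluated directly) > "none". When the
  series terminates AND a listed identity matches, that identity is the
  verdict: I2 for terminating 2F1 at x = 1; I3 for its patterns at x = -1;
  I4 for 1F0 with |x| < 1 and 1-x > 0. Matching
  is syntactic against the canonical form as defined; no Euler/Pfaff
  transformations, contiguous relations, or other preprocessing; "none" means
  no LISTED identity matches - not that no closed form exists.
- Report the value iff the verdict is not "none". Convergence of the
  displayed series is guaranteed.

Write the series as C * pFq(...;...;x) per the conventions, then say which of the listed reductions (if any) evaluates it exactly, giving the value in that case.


Reduced: x = 1/9, 2F1, upper = {1, 1}, lower = {5/2}, C = 9/11. Verdict: no listed reduction: x = 1/9 and upper {1, 1} fail every I1-I6 pattern.

Key observation: t_0 being 9/11, the factorial ratio (C = 9/11, x = 1/9) (k+a-1)!/(a-1)! is a rising factorial (a)_k.
Ratio: r(k) = (1/9) * (k+1) (k+1) / [(k+5/2) (k+1)] - rational; roots negated = parameters, x = (1/9), C = 9/11.


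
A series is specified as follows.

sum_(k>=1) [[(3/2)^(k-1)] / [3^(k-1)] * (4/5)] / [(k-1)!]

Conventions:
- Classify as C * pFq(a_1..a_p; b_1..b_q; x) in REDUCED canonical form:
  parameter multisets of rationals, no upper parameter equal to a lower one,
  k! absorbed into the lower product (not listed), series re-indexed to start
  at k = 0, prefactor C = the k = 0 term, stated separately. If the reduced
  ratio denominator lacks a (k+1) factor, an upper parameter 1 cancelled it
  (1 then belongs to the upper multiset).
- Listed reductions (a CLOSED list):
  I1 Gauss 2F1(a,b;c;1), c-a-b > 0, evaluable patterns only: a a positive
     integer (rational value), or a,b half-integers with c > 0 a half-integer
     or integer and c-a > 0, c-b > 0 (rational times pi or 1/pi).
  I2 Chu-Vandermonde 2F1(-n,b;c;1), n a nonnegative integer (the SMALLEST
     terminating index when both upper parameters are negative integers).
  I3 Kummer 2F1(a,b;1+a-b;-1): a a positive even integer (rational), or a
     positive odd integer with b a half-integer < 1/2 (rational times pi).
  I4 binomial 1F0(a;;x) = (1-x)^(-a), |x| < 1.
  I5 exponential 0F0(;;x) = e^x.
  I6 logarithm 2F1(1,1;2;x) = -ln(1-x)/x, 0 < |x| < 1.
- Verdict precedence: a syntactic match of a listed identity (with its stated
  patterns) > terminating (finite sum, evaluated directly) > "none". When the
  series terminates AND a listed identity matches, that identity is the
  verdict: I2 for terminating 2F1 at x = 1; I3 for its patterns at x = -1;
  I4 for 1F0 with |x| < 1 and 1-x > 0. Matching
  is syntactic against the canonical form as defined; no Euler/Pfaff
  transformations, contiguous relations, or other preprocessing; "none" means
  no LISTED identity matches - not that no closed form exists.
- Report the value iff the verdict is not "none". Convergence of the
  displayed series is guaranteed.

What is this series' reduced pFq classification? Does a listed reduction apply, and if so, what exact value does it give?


Canonical form: C = 4/5 times 0F0 with upper {-}, lower {-}, x = 1/2. Verdict: the I5 exponential reduction matches (the 0F0 exponential series at x = 1/2). Its exact value is (4/5) * e^(1/2).

Key step: x = (1/2) and the two k-th powers (prefactor 4/5) combine into one argument.
Step ratio: r(k) = (1/2) * 1 / [(k+1)] - rational in k. x = (1/2); t_0 = 4/5; negate the roots.


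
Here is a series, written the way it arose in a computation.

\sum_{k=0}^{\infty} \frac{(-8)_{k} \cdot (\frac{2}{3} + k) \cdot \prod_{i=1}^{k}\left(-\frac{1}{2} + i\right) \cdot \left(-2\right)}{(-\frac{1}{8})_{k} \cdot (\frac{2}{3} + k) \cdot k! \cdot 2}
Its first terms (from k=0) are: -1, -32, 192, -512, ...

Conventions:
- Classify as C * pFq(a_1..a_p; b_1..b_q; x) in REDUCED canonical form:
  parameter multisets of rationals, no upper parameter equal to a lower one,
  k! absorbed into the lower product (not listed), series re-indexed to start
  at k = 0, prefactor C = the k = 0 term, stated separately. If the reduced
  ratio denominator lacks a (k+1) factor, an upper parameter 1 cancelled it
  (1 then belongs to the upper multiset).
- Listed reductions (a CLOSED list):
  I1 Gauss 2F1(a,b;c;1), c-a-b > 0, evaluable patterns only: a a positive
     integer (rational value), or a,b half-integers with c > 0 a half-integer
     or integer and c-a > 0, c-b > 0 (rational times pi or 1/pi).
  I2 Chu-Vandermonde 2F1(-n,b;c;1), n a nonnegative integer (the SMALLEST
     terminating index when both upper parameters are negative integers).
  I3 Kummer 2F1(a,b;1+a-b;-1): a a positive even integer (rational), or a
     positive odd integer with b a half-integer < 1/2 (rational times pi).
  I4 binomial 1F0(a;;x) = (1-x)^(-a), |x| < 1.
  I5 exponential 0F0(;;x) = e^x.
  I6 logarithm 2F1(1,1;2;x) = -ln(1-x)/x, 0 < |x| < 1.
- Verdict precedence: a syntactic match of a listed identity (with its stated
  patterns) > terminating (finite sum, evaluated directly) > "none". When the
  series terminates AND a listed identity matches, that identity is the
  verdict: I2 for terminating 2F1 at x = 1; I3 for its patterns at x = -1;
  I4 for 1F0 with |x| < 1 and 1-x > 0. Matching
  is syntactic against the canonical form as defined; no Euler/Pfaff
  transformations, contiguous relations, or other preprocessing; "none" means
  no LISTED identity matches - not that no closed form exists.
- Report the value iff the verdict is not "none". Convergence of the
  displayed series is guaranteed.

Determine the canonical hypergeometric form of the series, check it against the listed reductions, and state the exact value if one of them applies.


Prefactor -1, argument 1: 2F1 with upper {-8, \frac{1}{2}} over lower {-\frac{1}{8}}. Verdict (x = 1): the Chu-Vandermonde identity I2 applies (terminating 2F1 at x = 1 with n = 8, b = 1/2, c = -\frac{1}{8}). Hence: -\frac{375003}{435643}.

First insight: from the first term -1: the running product (C = -1) telescopes to a rising factorial.
Adjacent-term ratio: r(k) = 1 * (k-8) (k+\frac{1}{2}) / [(k-\frac{1}{8}) (k+1)] - rational in k. x = 1; t_0 = -1; negate the roots.


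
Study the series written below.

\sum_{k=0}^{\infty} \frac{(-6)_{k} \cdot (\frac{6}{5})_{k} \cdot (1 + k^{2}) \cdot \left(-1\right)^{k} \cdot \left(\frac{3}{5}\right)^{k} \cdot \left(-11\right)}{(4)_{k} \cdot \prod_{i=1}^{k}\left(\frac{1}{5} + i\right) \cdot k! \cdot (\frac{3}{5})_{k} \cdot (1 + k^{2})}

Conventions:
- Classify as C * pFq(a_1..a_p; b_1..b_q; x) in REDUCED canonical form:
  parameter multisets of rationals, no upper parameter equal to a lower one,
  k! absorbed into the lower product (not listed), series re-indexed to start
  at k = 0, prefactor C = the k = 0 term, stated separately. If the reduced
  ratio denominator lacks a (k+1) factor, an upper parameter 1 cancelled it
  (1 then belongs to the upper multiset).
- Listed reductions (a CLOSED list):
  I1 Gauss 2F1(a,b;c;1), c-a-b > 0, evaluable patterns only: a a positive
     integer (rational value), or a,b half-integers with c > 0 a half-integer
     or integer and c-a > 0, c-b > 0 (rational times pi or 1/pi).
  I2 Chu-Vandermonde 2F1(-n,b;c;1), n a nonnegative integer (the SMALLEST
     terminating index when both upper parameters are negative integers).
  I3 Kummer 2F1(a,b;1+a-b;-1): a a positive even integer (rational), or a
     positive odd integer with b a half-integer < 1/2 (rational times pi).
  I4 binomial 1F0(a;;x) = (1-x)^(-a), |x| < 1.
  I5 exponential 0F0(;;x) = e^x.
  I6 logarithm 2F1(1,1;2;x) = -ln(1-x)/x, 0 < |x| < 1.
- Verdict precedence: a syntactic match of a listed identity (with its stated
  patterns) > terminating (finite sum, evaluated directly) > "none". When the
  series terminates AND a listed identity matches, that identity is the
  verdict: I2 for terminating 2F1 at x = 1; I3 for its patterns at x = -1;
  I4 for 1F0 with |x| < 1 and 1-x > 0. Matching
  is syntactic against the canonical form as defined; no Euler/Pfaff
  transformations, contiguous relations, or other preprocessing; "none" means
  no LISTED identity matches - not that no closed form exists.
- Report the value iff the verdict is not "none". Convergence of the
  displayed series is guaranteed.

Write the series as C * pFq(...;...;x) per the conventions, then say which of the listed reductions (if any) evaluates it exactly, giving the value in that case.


x = -\frac{3}{5} here; the reduced form reads 1F2, upper {-6}, lower {\frac{3}{5}, 4}, C = -11. Verdict: terminating. (-6)_k vanishes past k = 6, leaving a 7-term sum, computed directly. Sum: -\frac{1845638135}{60010496}.

Structural cue: t_0 = -11 here, and striking the common factor k^2 + 1 reduces the term (C = -11, x = -3/5).
Ratio: r(k) = -\frac{3}{5} * (k-6) / [(k+\frac{3}{5}) (k+4) (k+1)] - poly over poly, x = -\frac{3}{5} from leading terms; C = -11 at k = 0.


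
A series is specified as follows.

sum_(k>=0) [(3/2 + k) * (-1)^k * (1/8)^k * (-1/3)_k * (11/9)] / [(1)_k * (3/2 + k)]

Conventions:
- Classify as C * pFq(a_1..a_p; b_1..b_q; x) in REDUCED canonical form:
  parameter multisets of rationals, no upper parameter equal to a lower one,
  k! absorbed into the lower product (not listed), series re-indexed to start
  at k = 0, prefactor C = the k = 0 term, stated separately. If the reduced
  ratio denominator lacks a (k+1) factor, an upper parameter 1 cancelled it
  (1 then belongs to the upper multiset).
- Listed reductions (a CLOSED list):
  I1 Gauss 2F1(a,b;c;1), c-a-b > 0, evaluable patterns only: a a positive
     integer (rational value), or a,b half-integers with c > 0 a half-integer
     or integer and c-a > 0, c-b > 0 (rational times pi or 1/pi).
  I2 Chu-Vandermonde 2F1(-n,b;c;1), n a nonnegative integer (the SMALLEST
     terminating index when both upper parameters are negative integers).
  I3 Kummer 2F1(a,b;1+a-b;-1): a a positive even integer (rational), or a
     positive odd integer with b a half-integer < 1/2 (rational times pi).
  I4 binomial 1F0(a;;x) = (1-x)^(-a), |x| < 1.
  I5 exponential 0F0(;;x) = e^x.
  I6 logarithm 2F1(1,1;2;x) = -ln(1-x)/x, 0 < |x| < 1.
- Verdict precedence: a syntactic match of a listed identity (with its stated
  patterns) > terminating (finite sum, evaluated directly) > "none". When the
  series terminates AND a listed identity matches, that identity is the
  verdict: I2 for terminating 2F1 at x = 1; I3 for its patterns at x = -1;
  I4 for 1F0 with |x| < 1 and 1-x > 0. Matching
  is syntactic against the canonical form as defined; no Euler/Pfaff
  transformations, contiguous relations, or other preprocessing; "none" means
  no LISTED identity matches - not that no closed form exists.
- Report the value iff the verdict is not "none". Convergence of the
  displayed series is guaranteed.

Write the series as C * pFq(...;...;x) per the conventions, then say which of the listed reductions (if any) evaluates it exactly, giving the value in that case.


Canonical form: C = 11/9 times 1F0 with upper {-1/3}, lower {-}, x = -1/8. Verdict at x = -1/8: the I4 binomial reduction matches (the 1F0 binomial series: exponent 1/3, x = -1/8). Hence: (11/9) * (9/8)^(1/3).

Key step: from the first term 11/9: (1)_k (C = 11/9, x = -1/8) is k! itself.
Consecutive-term ratio: r(k) = (-1/8) * (k-1/3) / [(k+1)] - poly over poly, x = (-1/8) from leading terms; C = 11/9 at k = 0.


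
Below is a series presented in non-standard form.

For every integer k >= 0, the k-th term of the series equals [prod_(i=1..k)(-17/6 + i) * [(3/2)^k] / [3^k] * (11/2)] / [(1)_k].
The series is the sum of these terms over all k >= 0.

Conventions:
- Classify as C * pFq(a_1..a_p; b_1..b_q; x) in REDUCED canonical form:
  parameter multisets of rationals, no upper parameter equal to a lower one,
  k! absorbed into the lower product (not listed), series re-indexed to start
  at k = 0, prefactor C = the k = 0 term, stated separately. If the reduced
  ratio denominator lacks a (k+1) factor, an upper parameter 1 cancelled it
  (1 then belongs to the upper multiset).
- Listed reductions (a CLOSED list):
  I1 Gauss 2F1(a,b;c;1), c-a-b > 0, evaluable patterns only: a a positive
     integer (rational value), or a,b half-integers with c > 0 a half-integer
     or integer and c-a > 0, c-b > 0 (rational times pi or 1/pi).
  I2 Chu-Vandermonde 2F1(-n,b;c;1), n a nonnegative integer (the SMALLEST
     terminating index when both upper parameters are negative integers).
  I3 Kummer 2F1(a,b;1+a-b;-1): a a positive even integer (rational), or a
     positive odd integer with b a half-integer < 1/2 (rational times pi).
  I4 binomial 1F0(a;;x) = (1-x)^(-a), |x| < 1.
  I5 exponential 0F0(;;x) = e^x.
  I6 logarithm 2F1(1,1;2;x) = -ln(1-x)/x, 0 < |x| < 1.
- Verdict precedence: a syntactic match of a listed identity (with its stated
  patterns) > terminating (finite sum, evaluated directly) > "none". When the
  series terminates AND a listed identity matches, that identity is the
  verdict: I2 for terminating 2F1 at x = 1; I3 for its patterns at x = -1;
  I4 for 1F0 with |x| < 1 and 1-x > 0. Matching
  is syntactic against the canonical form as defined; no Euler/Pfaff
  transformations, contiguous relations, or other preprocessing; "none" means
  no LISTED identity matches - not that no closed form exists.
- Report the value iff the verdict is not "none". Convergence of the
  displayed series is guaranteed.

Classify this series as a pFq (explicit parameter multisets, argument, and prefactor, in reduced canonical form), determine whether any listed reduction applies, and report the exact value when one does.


First insight: x = (1/2) and the two k-th powers (C = 11/2) combine into one argument.
Ratio: r(k) = (1/2) * (k-11/6) / [(k+1)] - poly over poly, x = (1/2) from leading terms; C = 11/2 at k = 0.

At argument 1/2: a 1F0 with upper {-11/6}, lower {-}, scaled by C = 11/2. Verdict (x = 1/2): the I4 binomial reduction applies (the 1F0 binomial series: exponent 11/6, x = 1/2). Its exact value is (11/2) * (1/2)^(11/6).


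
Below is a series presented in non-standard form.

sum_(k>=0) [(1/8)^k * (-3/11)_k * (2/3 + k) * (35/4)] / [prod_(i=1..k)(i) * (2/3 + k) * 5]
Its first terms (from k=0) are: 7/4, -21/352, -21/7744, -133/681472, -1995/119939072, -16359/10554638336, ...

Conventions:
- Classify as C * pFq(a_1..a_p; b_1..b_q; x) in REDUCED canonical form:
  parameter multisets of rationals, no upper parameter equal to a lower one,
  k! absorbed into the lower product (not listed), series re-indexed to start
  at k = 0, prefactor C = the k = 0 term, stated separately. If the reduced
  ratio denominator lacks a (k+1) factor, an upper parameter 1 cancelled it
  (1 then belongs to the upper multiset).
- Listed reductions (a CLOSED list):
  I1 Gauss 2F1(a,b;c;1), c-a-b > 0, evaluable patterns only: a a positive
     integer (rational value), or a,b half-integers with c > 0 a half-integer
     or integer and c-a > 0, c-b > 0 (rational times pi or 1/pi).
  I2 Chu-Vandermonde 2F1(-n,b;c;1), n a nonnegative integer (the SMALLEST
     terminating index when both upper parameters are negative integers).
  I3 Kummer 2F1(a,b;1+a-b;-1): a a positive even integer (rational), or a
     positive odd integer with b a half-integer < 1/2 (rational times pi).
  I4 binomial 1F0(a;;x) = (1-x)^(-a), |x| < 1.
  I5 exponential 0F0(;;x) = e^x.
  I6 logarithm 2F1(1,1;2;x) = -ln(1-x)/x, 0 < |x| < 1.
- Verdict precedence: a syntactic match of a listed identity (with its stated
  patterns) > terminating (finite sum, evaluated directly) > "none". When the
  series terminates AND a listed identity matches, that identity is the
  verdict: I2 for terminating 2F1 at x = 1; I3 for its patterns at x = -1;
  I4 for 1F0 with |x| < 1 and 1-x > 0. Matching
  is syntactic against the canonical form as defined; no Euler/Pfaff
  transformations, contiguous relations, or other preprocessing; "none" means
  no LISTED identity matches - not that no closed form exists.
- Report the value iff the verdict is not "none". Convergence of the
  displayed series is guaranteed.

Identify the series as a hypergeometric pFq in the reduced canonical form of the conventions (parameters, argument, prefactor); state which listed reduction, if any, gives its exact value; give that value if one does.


Classification (C = 7/4): 1F0 with upper {-3/11}, lower {-}, argument x = 1/8. Verdict at x = 1/8: binomial (I4) matches (the 1F0 binomial series: exponent 3/11, x = 1/8). Hence: (7/4) * (7/8)^(3/11).

Structural cue: t_0 = 7/4 here, and the constant factors (prefactor 7/4) combine into one prefactor.
Ratio: r(k) = (1/8) * (k-3/11) / [(k+1)] - poly over poly, x = (1/8) from leading terms; C = 7/4 at k = 0.


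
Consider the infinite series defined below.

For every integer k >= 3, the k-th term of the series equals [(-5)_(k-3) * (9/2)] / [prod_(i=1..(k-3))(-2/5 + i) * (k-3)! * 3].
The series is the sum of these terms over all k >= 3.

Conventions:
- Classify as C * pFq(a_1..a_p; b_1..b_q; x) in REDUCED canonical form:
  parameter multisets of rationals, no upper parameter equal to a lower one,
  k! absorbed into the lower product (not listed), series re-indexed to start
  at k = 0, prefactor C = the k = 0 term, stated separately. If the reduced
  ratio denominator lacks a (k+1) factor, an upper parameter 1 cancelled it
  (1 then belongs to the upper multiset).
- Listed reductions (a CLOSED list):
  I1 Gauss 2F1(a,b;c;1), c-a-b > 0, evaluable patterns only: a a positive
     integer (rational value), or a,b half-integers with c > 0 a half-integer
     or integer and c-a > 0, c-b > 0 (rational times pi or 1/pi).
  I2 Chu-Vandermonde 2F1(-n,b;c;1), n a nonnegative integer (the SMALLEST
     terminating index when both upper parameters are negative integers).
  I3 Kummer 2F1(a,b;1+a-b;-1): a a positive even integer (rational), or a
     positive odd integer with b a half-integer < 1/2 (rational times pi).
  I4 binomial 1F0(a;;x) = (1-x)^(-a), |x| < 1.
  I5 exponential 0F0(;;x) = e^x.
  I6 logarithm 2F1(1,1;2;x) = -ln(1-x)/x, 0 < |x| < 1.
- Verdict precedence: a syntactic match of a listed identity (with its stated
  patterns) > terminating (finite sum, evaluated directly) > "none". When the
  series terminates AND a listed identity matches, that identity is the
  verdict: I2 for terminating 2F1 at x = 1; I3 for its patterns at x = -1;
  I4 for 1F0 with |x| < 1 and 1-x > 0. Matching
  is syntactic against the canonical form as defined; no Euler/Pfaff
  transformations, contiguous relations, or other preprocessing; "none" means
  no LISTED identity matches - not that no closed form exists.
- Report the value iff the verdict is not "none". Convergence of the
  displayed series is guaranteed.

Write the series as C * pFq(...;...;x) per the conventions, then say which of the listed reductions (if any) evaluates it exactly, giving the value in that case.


This is 3/2 * 1F1(-5; 3/5; 1) in reduced canonical form. Verdict: terminating at k = 5: the factor (-5)_k kills every later term; summing the 6 survivors is exact. Hence: -25241/43056.

Key step: t_0 being 3/2, the constant factors (C = 3/2, x = 1) combine into one prefactor.
Adjacent-term ratio: r(k) = 1 * (k-5) / [(k+3/5) (k+1)] - rational; roots negated = parameters, x = 1, C = 3/2.


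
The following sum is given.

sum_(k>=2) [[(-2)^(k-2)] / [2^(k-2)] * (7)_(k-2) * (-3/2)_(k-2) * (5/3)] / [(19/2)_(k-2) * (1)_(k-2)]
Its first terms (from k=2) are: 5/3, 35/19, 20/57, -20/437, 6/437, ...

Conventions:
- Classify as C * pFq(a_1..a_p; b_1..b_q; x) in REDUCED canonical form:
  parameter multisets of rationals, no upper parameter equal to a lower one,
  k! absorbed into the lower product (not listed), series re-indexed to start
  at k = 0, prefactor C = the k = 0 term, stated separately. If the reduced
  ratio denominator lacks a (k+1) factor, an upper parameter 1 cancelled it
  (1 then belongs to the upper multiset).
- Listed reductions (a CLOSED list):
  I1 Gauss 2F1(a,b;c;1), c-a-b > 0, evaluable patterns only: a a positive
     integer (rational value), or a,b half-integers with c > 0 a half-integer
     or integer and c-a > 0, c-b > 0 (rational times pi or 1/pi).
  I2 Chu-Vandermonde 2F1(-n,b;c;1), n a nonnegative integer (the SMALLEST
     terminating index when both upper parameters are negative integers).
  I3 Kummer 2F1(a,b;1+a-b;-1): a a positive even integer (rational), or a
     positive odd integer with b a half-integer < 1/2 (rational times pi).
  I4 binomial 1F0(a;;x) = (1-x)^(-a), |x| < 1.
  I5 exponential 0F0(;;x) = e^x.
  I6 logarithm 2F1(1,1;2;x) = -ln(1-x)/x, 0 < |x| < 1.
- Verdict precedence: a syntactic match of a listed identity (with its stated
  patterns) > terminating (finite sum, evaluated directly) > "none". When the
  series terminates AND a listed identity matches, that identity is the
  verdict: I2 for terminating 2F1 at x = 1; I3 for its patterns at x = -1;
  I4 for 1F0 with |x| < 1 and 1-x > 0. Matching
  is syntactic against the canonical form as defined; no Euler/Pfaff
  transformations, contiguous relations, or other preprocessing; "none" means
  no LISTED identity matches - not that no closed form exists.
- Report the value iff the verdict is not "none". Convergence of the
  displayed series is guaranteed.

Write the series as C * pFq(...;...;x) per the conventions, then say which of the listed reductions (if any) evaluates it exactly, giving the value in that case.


Reduced: x = -1, 2F1, upper = {-3/2, 7}, lower = {19/2}, C = 5/3. Verdict: Kummer (I3) matches (x = -1; c = 19/2 equals 1+a-b for upper {-3/2, 7}: listed pattern). Value: (1276275/1048576) * pi.

Key observation: from the first term 5/3: (1)_k (C = 5/3) is k! itself.
Adjacent-term ratio: r(k) = (-1) * (k-3/2) (k+7) / [(k+19/2) (k+1)] - poly over poly, x = (-1) from leading terms; C = 5/3 at k = 0.


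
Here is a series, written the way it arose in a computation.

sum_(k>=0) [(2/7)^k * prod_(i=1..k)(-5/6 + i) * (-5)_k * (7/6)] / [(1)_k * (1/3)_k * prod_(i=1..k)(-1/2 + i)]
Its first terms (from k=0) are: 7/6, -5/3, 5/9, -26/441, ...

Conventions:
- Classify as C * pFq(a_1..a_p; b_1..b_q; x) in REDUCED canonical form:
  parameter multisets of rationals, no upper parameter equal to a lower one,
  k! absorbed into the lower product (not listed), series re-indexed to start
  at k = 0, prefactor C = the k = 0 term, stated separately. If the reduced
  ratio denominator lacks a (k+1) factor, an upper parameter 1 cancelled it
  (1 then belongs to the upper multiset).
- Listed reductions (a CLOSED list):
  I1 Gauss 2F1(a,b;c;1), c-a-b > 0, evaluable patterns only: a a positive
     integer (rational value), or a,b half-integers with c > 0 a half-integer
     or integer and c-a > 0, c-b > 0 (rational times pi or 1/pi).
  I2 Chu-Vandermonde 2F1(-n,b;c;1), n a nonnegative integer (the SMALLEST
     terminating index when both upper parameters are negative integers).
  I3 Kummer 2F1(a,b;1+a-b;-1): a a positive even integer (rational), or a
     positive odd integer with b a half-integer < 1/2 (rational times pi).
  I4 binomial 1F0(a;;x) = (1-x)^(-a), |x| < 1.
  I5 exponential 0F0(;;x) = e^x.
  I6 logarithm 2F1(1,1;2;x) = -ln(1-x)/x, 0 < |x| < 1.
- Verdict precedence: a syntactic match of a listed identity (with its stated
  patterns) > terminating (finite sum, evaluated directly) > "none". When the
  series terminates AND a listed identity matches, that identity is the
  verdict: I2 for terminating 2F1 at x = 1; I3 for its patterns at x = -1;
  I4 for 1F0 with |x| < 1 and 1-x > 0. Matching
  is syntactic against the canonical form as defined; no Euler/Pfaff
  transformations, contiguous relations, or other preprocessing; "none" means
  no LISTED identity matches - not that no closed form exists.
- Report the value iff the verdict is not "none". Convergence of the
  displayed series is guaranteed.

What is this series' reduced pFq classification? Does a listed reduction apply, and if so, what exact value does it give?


x = 2/7 here; the reduced form reads 2F2, upper {-5, 1/6}, lower {1/3, 1/2}, C = 7/6. Verdict: terminating. With -5 upstairs the series is a 6-term polynomial sum; evaluated term by term. Its exact value is -15563/13613670.

Key observation: t_0 being 7/6, (1)_k (C = 7/6, x = 2/7) is k! itself.
Consecutive-term ratio: r(k) = (2/7) * (k-5) (k+1/6) / [(k+1/3) (k+1/2) (k+1)] - poly over poly, x = (2/7) from leading terms; C = 7/6 at k = 0.


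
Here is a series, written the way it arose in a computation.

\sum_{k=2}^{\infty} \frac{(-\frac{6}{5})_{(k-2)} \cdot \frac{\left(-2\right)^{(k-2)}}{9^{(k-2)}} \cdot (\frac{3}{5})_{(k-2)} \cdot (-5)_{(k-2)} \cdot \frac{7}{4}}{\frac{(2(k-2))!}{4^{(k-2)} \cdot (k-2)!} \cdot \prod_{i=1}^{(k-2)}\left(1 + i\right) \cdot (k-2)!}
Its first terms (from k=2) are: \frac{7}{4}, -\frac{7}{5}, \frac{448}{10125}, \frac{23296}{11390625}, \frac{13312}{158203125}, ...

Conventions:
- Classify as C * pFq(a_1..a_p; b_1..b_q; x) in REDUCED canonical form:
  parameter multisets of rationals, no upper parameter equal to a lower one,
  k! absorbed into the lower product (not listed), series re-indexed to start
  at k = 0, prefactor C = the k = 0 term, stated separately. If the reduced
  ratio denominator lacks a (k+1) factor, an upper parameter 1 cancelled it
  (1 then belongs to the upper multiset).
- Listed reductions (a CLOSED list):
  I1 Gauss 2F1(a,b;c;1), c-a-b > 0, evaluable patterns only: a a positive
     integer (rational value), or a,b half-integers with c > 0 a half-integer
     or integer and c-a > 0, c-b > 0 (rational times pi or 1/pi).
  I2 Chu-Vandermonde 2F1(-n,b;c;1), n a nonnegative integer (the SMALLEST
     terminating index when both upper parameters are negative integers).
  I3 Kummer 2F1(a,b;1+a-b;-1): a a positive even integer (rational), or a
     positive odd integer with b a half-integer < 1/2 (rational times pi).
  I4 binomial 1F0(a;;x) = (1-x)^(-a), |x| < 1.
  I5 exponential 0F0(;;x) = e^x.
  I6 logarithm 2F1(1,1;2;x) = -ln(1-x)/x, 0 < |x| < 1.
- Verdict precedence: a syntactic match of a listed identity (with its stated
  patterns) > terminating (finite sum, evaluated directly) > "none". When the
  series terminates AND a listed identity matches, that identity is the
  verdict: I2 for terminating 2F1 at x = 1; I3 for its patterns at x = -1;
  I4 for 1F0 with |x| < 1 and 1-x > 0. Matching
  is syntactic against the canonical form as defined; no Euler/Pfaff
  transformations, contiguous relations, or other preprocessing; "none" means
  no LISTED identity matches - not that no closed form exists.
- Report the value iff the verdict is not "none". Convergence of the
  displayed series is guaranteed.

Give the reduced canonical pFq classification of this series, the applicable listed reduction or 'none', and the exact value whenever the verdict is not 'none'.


Reduced: x = -\frac{2}{9}, 3F2, upper = {-5, -\frac{6}{5}, \frac{3}{5}}, lower = {\frac{1}{2}, 2}, C = \frac{7}{4}. Verdict: terminating (-5 upstairs). 6 nonzero terms in all; added directly. Hence: \frac{7619051590337}{19221679687500}.

Key step: t_0 = \frac{7}{4} here, and the lower (2k)!/(4^k k!) block (C = 7/4, x = -2/9) is (1/2)_k.
Step ratio: r(k) = -\frac{2}{9} * (k-5) (k-\frac{6}{5}) (k+\frac{3}{5}) / [(k+\frac{1}{2}) (k+2) (k+1)] - rational; roots negated = parameters, x = -\frac{2}{9}, C = \frac{7}{4}.


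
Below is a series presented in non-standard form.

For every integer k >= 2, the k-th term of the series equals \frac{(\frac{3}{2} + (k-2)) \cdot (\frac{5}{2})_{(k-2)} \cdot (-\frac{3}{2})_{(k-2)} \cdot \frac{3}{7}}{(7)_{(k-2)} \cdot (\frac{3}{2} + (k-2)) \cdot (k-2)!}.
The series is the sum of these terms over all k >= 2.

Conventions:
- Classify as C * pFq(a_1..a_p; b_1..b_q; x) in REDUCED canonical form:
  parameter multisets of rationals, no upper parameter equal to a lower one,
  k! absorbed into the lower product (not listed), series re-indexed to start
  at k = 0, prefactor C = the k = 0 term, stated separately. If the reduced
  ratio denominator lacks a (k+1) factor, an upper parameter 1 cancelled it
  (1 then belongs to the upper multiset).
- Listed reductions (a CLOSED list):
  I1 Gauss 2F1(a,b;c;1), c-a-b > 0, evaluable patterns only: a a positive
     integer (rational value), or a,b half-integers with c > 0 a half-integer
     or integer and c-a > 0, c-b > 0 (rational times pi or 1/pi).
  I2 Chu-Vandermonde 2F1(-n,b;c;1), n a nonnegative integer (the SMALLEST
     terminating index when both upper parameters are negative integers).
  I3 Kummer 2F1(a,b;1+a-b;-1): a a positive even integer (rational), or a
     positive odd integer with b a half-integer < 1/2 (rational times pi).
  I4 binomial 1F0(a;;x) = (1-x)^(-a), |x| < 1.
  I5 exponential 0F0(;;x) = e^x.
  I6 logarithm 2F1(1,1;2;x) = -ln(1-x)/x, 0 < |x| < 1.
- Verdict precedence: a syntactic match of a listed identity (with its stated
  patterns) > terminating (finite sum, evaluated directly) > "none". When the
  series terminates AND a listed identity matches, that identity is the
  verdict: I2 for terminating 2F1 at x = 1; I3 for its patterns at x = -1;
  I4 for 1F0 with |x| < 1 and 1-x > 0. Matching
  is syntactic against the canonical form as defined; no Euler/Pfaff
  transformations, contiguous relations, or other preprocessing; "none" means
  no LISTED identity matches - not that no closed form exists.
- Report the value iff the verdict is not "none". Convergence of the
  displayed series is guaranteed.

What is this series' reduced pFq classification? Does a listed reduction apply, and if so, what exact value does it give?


The tell: t_0 being \frac{3}{7}, striking the common factor k + 3/2 reduces the term (C = 3/7).
Term ratio: r(k) = 1 * (k-\frac{3}{2}) (k+\frac{5}{2}) / [(k+7) (k+1)] ; factor over Q: parameters, x = 1, and C = \frac{3}{7}.

Canonical form: C = \frac{3}{7} times 2F1 with upper {-\frac{3}{2}, \frac{5}{2}}, lower {7}, x = 1. Verdict at x = 1: Gauss's theorem I1 (half-integer case) matches (x = 1; upper {-\frac{3}{2}, \frac{5}{2}} half-integers, c = 7 in the evaluable pattern). Value: \frac{524288}{735735} / \pi.


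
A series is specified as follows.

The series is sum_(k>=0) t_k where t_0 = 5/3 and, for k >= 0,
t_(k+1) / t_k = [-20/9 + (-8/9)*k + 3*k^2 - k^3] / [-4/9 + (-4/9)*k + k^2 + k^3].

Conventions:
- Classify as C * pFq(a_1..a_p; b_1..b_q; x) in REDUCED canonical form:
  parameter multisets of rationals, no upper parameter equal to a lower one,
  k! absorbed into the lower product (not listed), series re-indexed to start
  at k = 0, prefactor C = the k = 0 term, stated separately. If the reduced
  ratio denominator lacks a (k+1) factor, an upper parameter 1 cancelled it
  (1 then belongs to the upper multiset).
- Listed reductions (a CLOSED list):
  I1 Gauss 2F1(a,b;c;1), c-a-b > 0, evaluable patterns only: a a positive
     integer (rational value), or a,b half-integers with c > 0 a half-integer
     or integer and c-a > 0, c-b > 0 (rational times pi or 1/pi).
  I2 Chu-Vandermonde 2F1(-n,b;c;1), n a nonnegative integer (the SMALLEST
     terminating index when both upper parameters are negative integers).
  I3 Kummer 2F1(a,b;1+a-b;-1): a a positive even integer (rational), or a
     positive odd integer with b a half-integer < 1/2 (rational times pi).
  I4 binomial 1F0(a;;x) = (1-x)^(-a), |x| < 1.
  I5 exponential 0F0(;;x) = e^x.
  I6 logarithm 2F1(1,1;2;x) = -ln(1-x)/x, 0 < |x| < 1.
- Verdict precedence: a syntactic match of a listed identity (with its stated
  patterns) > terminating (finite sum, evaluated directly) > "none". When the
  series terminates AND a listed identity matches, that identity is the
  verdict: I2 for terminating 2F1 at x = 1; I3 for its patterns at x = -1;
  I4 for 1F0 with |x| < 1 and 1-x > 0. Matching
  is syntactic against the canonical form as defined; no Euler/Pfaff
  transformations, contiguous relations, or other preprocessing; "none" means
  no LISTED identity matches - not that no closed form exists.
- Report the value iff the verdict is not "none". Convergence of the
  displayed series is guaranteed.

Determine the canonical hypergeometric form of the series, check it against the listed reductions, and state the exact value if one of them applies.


With C = 5/3: the canonical form is 2F1(-2, -5/3; -2/3; -1). Verdict: terminating (-2 upstairs). 3 nonzero terms in all; added directly. Its exact value is 5/3.

First insight: t_0 being 5/3, the ratio is unreduced: k + 2/3 divides both sides (C = 5/3, x = -1).
Consecutive-term ratio: r(k) = (-1) * (k-2) (k-5/3) / [(k-2/3) (k+1)] ; factor over Q: parameters, x = (-1), and C = 5/3.


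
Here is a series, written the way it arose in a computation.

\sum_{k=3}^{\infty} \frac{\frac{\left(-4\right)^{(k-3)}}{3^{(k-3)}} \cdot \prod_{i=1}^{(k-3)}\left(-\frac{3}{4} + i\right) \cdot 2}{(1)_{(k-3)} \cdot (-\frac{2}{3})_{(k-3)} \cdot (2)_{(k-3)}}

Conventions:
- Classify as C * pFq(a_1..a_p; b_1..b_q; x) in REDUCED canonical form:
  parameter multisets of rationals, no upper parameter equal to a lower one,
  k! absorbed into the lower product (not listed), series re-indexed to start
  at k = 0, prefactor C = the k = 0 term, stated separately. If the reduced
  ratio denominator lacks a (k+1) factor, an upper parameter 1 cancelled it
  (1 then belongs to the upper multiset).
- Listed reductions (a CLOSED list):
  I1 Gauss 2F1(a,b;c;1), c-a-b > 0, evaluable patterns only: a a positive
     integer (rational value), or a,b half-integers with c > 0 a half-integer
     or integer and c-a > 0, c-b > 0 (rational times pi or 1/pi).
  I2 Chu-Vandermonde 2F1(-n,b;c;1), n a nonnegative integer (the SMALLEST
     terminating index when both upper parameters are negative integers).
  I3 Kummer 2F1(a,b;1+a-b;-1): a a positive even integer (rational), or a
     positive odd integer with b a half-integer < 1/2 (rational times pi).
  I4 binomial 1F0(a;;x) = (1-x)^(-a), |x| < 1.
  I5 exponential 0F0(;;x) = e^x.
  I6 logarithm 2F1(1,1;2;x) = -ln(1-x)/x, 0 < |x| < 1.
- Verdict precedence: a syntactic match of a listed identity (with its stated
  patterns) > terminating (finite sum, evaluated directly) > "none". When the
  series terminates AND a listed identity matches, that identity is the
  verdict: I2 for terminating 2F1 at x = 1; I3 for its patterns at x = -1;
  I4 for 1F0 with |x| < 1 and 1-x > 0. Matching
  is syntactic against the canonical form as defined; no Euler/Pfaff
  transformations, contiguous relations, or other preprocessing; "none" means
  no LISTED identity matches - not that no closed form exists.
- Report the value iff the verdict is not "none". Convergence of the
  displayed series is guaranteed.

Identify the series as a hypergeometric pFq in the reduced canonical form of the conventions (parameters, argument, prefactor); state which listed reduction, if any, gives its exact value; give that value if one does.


First insight: t_0 = 2 here, and the running product (C = 2) telescopes to a rising factorial.
Term ratio: r(k) = -\frac{4}{3} * (k+\frac{1}{4}) / [(k-\frac{2}{3}) (k+2) (k+1)] - poly over poly, x = -\frac{4}{3} from leading terms; C = 2 at k = 0.

With C = 2: the canonical form is 1F2(\frac{1}{4}; -\frac{2}{3}, 2; -\frac{4}{3}). Verdict: no listed reduction: x = -\frac{4}{3} and upper {\frac{1}{4}} fail every I1-I6 pattern.


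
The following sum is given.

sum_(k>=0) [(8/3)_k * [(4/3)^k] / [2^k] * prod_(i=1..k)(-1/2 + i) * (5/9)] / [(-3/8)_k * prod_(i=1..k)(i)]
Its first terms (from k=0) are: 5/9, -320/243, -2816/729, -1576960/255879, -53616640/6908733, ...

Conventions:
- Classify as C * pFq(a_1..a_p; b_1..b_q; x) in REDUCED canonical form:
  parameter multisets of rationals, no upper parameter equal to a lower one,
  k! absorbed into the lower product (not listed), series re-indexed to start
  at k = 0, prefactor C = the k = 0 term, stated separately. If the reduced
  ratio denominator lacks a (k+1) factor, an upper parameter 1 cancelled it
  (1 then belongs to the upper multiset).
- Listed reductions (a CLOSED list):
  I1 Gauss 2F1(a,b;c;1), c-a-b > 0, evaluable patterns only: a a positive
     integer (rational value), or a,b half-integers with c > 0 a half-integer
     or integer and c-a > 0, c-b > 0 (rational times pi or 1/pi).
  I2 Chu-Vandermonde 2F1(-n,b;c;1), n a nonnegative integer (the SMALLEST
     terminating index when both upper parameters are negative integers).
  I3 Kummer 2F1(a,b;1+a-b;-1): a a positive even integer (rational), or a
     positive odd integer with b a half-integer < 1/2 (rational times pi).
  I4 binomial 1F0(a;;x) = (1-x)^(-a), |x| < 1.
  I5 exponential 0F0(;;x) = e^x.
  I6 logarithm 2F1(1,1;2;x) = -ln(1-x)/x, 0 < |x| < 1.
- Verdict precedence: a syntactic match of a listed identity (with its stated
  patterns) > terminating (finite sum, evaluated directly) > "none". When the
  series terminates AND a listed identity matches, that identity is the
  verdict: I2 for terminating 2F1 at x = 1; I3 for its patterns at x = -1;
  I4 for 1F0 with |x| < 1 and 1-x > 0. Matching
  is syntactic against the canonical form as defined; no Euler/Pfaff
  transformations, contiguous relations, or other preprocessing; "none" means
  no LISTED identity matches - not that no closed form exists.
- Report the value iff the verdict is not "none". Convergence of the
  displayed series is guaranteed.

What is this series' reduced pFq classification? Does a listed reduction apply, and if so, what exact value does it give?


The series (x = 2/3) is 2F1: upper {1/2, 8/3}, lower {-3/8}, prefactor 5/9. Verdict: none. No listed pattern accepts 2F1(1/2, 8/3; -3/8; 2/3).

Structural cue: from the first term 5/9: the product of the first k integers (prefactor 5/9) is k!.
Adjacent-term ratio: r(k) = (2/3) * (k+1/2) (k+8/3) / [(k-3/8) (k+1)] - rational; roots negated = parameters, x = (2/3), C = 5/9.


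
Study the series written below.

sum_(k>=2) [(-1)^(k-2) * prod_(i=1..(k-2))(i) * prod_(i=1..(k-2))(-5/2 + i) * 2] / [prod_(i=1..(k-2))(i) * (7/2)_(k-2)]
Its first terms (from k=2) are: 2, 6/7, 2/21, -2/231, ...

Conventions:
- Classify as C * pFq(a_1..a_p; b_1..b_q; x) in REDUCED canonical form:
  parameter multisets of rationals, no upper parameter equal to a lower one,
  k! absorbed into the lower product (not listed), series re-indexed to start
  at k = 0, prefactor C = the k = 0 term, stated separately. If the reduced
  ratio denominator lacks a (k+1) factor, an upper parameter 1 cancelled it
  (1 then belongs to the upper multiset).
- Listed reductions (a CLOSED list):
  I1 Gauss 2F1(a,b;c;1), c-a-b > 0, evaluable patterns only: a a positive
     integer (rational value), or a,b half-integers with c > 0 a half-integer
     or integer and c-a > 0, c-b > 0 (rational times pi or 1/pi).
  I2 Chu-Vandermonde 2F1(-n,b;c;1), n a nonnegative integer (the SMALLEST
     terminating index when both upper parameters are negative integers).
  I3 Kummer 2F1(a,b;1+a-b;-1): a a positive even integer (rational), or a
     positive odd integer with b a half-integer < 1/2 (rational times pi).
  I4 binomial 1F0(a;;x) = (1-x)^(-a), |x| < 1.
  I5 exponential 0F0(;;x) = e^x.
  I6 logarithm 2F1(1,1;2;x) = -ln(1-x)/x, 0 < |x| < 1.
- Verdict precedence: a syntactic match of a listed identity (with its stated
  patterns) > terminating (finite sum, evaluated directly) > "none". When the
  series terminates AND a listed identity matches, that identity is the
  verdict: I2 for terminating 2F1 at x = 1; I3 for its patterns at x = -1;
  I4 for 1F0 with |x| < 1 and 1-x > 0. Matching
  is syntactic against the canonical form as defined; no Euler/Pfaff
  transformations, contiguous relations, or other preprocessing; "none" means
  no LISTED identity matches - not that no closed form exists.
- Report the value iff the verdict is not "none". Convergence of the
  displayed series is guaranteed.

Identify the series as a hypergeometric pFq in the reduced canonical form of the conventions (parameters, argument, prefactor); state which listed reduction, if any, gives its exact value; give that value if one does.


x = -1 here; the reduced form reads 2F1, upper {-3/2, 1}, lower {7/2}, C = 2. Verdict: this is Kummer (I3) (x = -1; c = 7/2 equals 1+a-b for upper {-3/2, 1}: listed pattern). Its exact value is (15/16) * pi.

First insight: x = (-1) and the product of the first k integers (prefactor 2) is k!.
Consecutive-term ratio: r(k) = (-1) * (k-3/2) (k+1) / [(k+7/2) (k+1)] ; factor over Q: parameters, x = (-1), and C = 2.
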